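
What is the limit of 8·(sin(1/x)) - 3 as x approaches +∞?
Evaluate the dominant behaviour as x → +∞; each term tends to a finite value or vanishes.
Limit = -3.

Final answer: -3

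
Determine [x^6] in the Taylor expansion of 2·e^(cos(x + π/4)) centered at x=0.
Expand to order 6: 2·e^(cos(x + π/4)) = x^6·(11·e^(√(2)/2)/576 + 101·√(2)·e^(√(2)/2)/2880) + x^5·(-e^(√(2)/2)/12 - √(2)·e^(√(2)/2)/32) + x^4·(-√(2)·e^(√(2)/2)/12 - e^(√(2)/2)/48) + x^3·(√(2)·e^(√(2)/2)/12 + e^(√(2)/2)/2) + x^2·(-√(2)·e^(√(2)/2)/2 + e^(√(2)/2)/2) - √(2)·x·e^(√(2)/2) + 2·e^(√(2)/2) + O(x^7).
The coefficient of x^6 is 11·e^(√(2)/2)/576 + 101·√(2)·e^(√(2)/2)/2880.

Final answer: 11·e^(√(2)/2)/576 + 101·√(2)·e^(√(2)/2)/2880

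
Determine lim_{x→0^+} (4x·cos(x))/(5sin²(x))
Both numerator and denominator → 0 as x → 0^+; this is a 0/0 indeterminate form.
Expand each to leading order near x = 0: numerator ~ 4·x, denominator ~ 5·x^2.
The limit of the ratio is ∞.

Final answer: ∞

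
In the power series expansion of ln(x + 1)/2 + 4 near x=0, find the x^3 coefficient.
Expand to order 3: ln(x + 1)/2 + 4 = x^3/6 - x^2/4 + x/2 + 4 + O(x^4).
The coefficient of x^3 is 1/6.

Final answer: 1/6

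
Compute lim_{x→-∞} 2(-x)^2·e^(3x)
This is a 0·∞ indeterminate form at x → -∞.
Rewrite the product as 2(-x)^2 / e^(-3x) (an ∞/∞ form) and apply L'Hôpital, or use the standard hierarchy e^(3|x|) ≫ |(-x)^2| as x → -∞.
The indeterminate product → 0, so the limit = 0.

Final answer: 0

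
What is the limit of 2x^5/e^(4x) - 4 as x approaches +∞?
The quotient is an ∞/∞ indeterminate form as x → +∞.
The exponential denominator e^(4x) dominates the polynomial numerator (e^x ≫ x^5 as x → ∞), so the quotient → 0.
Adding the constant: 0 - 4 = -4. Limit = -4.

Final answer: -4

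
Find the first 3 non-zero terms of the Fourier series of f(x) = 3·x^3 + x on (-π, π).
(-34 + 6·π^2)·sin(x) + (7/2 - 3·π^2)·sin(2·x) + (-2/3 + 2·π^2)·sin(3·x)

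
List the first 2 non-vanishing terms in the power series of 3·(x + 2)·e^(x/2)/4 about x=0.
3·x/2 + 3/2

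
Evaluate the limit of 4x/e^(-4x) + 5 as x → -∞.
The quotient is an ∞/∞ indeterminate form as x → -∞.
Compare growth rates of the dominant terms (exponentials ≫ polynomials ≫ logarithms), or apply L'Hôpital's rule; the quotient → 0.
Adding the constant: 0 + 5 = 5. Limit = 5.

Final answer: 5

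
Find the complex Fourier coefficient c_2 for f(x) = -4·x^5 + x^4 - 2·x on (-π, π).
Compute the real Fourier coefficients first: a_2 = -3 + 2·π^2, b_2 = -20·π^2 + 32 + 4·π^4.
Then c_2 = (a_2 − i·b_2)/2 = -3/2 + π^2 - 2·i·π^4 - 16·i + 10·i·π^2.

Final answer: -3/2 + π^2 - 2·i·π^4 - 16·i + 10·i·π^2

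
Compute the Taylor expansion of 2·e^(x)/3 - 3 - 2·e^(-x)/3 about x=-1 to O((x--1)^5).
(-9·e - 2·e^(2) + 2)·e^(-1)/3 + (2 + 2·e^(2))·e^(-1)·(x + 1)/3 + (1 - e^(2))·e^(-1)·(x + 1)^2/3 + (1 + e^(2))·e^(-1)·(x + 1)^3/9 + (1 - e^(2))·e^(-1)·(x + 1)^4/36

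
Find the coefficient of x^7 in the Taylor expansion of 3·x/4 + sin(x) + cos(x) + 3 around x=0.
Expand to order 7: 3·x/4 + sin(x) + cos(x) + 3 = -x^7/5040 - x^6/720 + x^5/120 + x^4/24 - x^3/6 - x^2/2 + 7·x/4 + 4 + O(x^8).
The coefficient of x^7 is -1/5040.

Final answer: -1/5040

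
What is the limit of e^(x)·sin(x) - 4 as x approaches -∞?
Evaluate the dominant behaviour as x → -∞; each term tends to a finite value or vanishes.
Limit = -4.

Final answer: -4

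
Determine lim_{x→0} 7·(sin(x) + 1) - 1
Direct substitution at x = 0 gives 6.

Final answer: 6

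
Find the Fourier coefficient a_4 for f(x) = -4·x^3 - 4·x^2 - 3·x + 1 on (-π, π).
a_4 = (1/π) ∫_{-π}^{π} f(x)·cos(4x) dx.
Evaluate the integral (use parity and integration by parts as needed): a_4 = -1.

Final answer: -1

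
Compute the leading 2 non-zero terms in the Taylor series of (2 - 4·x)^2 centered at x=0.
4 - 16·x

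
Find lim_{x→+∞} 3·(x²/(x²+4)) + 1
Evaluate the dominant behaviour as x → +∞; each term tends to a finite value or vanishes.
Limit = 4.

Final answer: 4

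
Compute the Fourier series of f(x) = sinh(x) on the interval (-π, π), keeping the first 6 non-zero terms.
sin(x)·sinh(π)/π - 4·sin(2·x)·sinh(π)/(5·π) + 3·sin(3·x)·sinh(π)/(5·π) - 8·sin(4·x)·sinh(π)/(17·π) + 5·sin(5·x)·sinh(π)/(13·π) - 12·sin(6·x)·sinh(π)/(37·π)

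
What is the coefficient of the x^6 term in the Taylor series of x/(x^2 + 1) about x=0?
Expand to order 6: x/(x^2 + 1) = x^5 - x^3 + x + O(x^7).
The coefficient of x^6 is 0.

Final answer: 0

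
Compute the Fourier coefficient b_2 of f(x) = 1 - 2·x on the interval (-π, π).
b_2 = (1/π) ∫_{-π}^{π} f(x)·sin(2x) dx.
Evaluate the integral (use parity and integration by parts as needed): b_2 = 2.

Final answer: 2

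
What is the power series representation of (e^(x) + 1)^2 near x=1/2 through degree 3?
1 + e + 2·e^(1/2) + (2·e^(1/2) + 2·e)·(x - 1/2) + (e^(1/2) + 5·e + 2·e^(5/2) + 9·e^(3/2) + 7·e^(2))·(x - 1/2)^2/(1 + e^(3/2) + 3·e^(1/2) + 3·e) + (e^(1/2) + 7·e + 4·e^(5/2) + 15·e^(3/2) + 13·e^(2))·(x - 1/2)^3/(3 + 3·e^(3/2) + 9·e^(1/2) + 9·e)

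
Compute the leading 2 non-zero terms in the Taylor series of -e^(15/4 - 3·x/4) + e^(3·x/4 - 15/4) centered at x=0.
x·(3·e^(-15/4)/4 + 3·e^(15/4)/4) - e^(15/4) + e^(-15/4)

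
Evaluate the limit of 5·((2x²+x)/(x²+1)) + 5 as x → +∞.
Evaluate the dominant behaviour as x → +∞; each term tends to a finite value or vanishes.
Limit = 15.

Final answer: 15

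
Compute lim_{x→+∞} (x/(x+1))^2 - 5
As x → +∞: x/(x+1) = 1/(1 + 1/x) → 1, and the 2nd power of a limit-1 base also → 1; with the additive constant, 1 - 5 = -4.
Limit = -4.

Final answer: -4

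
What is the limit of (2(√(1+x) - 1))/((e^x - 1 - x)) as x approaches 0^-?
Both numerator and denominator → 0 as x → 0^-; this is a 0/0 indeterminate form.
Expand each to leading order near x = 0: numerator ~ x, denominator ~ x^2/2.
The limit of the ratio is -∞.

Final answer: -∞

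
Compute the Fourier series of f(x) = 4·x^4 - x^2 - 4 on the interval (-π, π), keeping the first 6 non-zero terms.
(196 - 32·π^2)·cos(x) + (-13 + 8·π^2)·cos(2·x) + (76/27 - 32·π^2/9)·cos(3·x) + (-1 + 2·π^2)·cos(4·x) + (292/625 - 32·π^2/25)·cos(5·x) - 4 - π^2/3 + 4·π^4/5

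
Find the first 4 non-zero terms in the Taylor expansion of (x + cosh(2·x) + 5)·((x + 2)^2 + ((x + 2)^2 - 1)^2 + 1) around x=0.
127·x^3 + 194·x^2 + 182·x + 84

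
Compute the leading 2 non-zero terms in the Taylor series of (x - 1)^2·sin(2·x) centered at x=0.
-4·x^2 + 2·x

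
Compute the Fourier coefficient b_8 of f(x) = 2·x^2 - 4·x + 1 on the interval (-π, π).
b_8 = (1/π) ∫_{-π}^{π} f(x)·sin(8x) dx.
Evaluate the integral (use parity and integration by parts as needed): b_8 = 1.

Final answer: 1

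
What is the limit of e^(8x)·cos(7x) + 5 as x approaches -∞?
Evaluate the dominant behaviour as x → -∞; each term tends to a finite value or vanishes.
Limit = 5.

Final answer: 5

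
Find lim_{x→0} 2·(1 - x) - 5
Direct substitution at x = 0 gives -3.

Final answer: -3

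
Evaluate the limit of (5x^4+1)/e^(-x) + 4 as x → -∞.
The quotient is an ∞/∞ indeterminate form as x → -∞.
Compare growth rates of the dominant terms (exponentials ≫ polynomials ≫ logarithms), or apply L'Hôpital's rule; the quotient → 0.
Adding the constant: 0 + 4 = 4. Limit = 4.

Final answer: 4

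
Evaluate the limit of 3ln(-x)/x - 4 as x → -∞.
The quotient is an ∞/∞ indeterminate form as x → -∞.
Compare growth rates of the dominant terms (exponentials ≫ polynomials ≫ logarithms), or apply L'Hôpital's rule; the quotient → 0.
Adding the constant: 0 - 4 = -4. Limit = -4.

Final answer: -4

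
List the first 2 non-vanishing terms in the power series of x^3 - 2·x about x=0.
x^3 - 2·x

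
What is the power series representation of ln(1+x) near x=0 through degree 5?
x^5/5 - x^4/4 + x^3/3 - x^2/2 + x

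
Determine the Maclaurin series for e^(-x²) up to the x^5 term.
x^4/2 - x^2 + 1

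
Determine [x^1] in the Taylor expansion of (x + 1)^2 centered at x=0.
Expand to order 1: (x + 1)^2 = 2·x + 1 + O(x^2).
The coefficient of x^1 is 2.

Final answer: 2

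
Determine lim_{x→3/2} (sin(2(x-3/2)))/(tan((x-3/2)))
Both numerator and denominator → 0 as x → 3/2; this is a 0/0 indeterminate form.
Expand each to leading order near x = 3/2: numerator ~ 2·(x - 3/2), denominator ~ (x - 3/2).
The limit of the ratio is 2.

Final answer: 2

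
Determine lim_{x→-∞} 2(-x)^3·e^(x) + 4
The product is a 0·∞ indeterminate form at x → -∞.
Rewrite the product as 2(-x)^3 / e^(-x) (an ∞/∞ form) and apply L'Hôpital, or use the standard hierarchy e^(|x|) ≫ |(-x)^3| as x → -∞.
The indeterminate product → 0, so the limit = 4.

Final answer: 4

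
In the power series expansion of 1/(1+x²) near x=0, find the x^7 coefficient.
Expand to order 7: 1/(1+x²) = -x^6 + x^4 - x^2 + 1 + O(x^8).
The coefficient of x^7 is 0.

Final answer: 0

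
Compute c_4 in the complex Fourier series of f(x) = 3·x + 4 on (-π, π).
Compute the real Fourier coefficients first: a_4 = 0, b_4 = -3/2.
Then c_4 = (a_4 − i·b_4)/2 = 3·i/4.

Final answer: 3·i/4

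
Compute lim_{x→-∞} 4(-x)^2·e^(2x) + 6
The product is a 0·∞ indeterminate form at x → -∞.
Rewrite the product as 4(-x)^2 / e^(-2x) (an ∞/∞ form) and apply L'Hôpital, or use the standard hierarchy e^(2|x|) ≫ |(-x)^2| as x → -∞.
The indeterminate product → 0, so the limit = 6.

Final answer: 6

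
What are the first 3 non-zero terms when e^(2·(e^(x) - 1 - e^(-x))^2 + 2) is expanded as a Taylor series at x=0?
40·x^2·e^(4) - 8·x·e^(4) + e^(4)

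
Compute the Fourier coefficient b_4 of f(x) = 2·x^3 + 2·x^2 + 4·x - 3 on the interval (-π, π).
b_4 = (1/π) ∫_{-π}^{π} f(x)·sin(4x) dx.
Evaluate the integral (use parity and integration by parts as needed): b_4 = -π^2 - 13/8.

Final answer: -π^2 - 13/8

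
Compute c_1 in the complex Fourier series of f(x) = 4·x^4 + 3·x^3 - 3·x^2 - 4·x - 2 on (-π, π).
Compute the real Fourier coefficients first: a_1 = 204 - 32·π^2, b_1 = -44 + 6·π^2.
Then c_1 = (a_1 − i·b_1)/2 = -16·π^2 + 102 - 3·i·π^2 + 22·i.

Final answer: -16·π^2 + 102 - 3·i·π^2 + 22·i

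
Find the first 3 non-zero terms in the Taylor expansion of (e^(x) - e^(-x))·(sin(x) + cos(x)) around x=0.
-2·x^3/3 + 2·x^2 + 2·x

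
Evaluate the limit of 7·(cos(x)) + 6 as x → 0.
Direct substitution at x = 0 gives 13.

Final answer: 13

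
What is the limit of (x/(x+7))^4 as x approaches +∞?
As x → +∞: x/(x+7) = 1/(1 + 7/x) → 1, and the 4th power of a limit-1 base also → 1.
Limit = 1.

Final answer: 1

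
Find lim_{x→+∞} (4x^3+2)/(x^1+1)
This is an ∞/∞ indeterminate form as x → +∞.
Divide numerator and denominator by x^3 and let the lower-order terms vanish; the numerator's degree 3 exceeds the denominator's degree 1, so the quotient diverges.
Limit = ∞.

Final answer: ∞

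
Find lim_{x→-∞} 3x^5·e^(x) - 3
The product is a 0·∞ indeterminate form at x → -∞.
Rewrite the product as 3x^5 / e^(-x) (an ∞/∞ form) and apply L'Hôpital, or use the standard hierarchy e^(|x|) ≫ |x^5| as x → -∞.
The indeterminate product → 0, so the limit = -3.

Final answer: -3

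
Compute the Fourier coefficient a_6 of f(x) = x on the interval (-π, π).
a_6 = (1/π) ∫_{-π}^{π} f(x)·cos(6x) dx.
Evaluate the integral (use parity and integration by parts as needed): a_6 = 0.

Final answer: 0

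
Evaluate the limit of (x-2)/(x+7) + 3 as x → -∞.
Evaluate the dominant behaviour as x → -∞; each term tends to a finite value or vanishes.
Limit = 4.

Final answer: 4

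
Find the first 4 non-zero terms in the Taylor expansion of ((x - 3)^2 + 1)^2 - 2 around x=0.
-12·x^3 + 56·x^2 - 120·x + 98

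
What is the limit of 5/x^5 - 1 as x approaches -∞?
Evaluate the dominant behaviour as x → -∞; each term tends to a finite value or vanishes.
Limit = -1.

Final answer: -1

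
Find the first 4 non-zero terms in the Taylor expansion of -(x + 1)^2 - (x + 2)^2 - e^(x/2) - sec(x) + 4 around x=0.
-x^3/48 - 21·x^2/8 - 13·x/2 - 3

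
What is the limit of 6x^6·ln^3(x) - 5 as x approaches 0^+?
The product is a 0·∞ indeterminate form at x → 0⁺.
Rewrite the product as 6·ln^3(x) / x^(-6) and apply L'Hôpital, or use the standard hierarchy x^(-6) ≫ |ln x|^3 as x → 0⁺.
The indeterminate product → 0, so the limit = -5.

Final answer: -5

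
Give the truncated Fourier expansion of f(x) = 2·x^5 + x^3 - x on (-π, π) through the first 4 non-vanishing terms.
(-78·π^2 + 4·π^4 + 466)·sin(x) + (-2·π^4 - 25/2 + 9·π^2)·sin(2·x) + (-62·π^2/27 + 70/81 + 4·π^4/3)·sin(3·x) + (-π^4 + 7/32 + 3·π^2/4)·sin(4·x)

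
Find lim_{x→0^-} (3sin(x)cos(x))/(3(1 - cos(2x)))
Both numerator and denominator → 0 as x → 0^-; this is a 0/0 indeterminate form.
Expand each to leading order near x = 0: numerator ~ 3·x, denominator ~ 6·x^2.
The limit of the ratio is -∞.

Final answer: -∞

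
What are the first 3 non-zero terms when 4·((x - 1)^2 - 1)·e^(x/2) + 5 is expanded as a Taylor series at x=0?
x^3 - 8·x + 5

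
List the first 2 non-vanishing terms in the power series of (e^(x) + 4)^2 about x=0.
10·x + 25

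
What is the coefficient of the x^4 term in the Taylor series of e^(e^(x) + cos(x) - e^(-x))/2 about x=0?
Expand to order 4: e^(e^(x) + cos(x) - e^(-x))/2 = e·x^4/4 + e·x^3/3 + 3·e·x^2/4 + e·x + e/2 + O(x^5).
The coefficient of x^4 is e/4.

Final answer: e/4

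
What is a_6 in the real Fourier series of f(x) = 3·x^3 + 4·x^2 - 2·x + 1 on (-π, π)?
a_6 = (1/π) ∫_{-π}^{π} f(x)·cos(6x) dx.
Evaluate the integral (use parity and integration by parts as needed): a_6 = 4/9.

Final answer: 4/9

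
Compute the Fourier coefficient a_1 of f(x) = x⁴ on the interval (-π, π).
a_1 = (1/π) ∫_{-π}^{π} f(x)·cos(1x) dx.
Evaluate the integral (use parity and integration by parts as needed): a_1 = 48 - 8·π^2.

Final answer: 48 - 8·π^2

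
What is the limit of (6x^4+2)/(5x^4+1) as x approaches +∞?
This is an ∞/∞ indeterminate form as x → +∞.
Divide numerator and denominator by x^4 and let the lower-order terms vanish; the leading terms give 6/5.
Limit = 6/5.

Final answer: 6/5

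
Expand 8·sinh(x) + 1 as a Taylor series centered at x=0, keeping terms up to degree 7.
x^7/630 + x^5/15 + 4·x^3/3 + 8·x + 1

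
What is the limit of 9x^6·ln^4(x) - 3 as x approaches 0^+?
The product is a 0·∞ indeterminate form at x → 0⁺.
Rewrite the product as 9·ln^4(x) / x^(-6) and apply L'Hôpital, or use the standard hierarchy x^(-6) ≫ |ln x|^4 as x → 0⁺.
The indeterminate product → 0, so the limit = -3.

Final answer: -3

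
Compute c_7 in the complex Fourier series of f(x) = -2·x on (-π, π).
Compute the real Fourier coefficients first: a_7 = 0, b_7 = -4/7.
Then c_7 = (a_7 − i·b_7)/2 = 2·i/7.

Final answer: 2·i/7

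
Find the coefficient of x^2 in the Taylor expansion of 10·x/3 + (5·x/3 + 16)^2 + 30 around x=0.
Expand to order 2: 10·x/3 + (5·x/3 + 16)^2 + 30 = 25·x^2/9 + 170·x/3 + 286 + O(x^3).
The coefficient of x^2 is 25/9.

Final answer: 25/9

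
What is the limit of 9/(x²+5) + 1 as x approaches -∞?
Evaluate the dominant behaviour as x → -∞; each term tends to a finite value or vanishes.
Limit = 1.

Final answer: 1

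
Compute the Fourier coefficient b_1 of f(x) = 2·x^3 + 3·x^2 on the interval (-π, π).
b_1 = (1/π) ∫_{-π}^{π} f(x)·sin(1x) dx.
Evaluate the integral (use parity and integration by parts as needed): b_1 = -24 + 4·π^2.

Final answer: -24 + 4·π^2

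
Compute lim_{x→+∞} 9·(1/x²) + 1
Evaluate the dominant behaviour as x → +∞; each term tends to a finite value or vanishes.
Limit = 1.

Final answer: 1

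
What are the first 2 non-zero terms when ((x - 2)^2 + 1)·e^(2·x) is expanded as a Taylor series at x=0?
6·x + 5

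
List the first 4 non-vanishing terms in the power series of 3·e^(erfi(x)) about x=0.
x^3·(4/π^(3/2) + 2/√(π)) + 6·x^2/π + 6·x/√(π) + 3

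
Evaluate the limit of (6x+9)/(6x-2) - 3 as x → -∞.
Evaluate the dominant behaviour as x → -∞; each term tends to a finite value or vanishes.
Limit = -2.

Final answer: -2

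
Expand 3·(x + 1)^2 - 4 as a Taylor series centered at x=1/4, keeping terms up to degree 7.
11/16 + 15·(x - 1/4)/2 + 3·(x - 1/4)^2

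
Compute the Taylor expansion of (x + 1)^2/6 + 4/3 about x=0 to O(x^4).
x^2/6 + x/3 + 3/2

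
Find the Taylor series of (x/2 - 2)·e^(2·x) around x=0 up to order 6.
-2·x^6/45 - x^5/5 - 2·x^4/3 - 5·x^3/3 - 3·x^2 - 7·x/2 - 2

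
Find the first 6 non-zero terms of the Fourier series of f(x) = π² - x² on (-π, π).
4·cos(x) - cos(2·x) + 4·cos(3·x)/9 - cos(4·x)/4 + 4·cos(5·x)/25 + 2·π^2/3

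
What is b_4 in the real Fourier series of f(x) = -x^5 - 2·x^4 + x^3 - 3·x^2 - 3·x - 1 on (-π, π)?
b_4 = (1/π) ∫_{-π}^{π} f(x)·sin(4x) dx.
Evaluate the integral (use parity and integration by parts as needed): b_4 = -9·π^2/8 + 123/64 + π^4/2.

Final answer: -9·π^2/8 + 123/64 + π^4/2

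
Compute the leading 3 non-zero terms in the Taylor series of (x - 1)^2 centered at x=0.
x^2 - 2·x + 1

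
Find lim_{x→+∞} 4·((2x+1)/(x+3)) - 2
Evaluate the dominant behaviour as x → +∞; each term tends to a finite value or vanishes.
Limit = 6.

Final answer: 6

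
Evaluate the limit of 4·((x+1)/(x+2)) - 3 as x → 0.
Direct substitution at x = 0 gives -1.

Final answer: -1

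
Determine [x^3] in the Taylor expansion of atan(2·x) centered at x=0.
Expand to order 3: atan(2·x) = -8·x^3/3 + 2·x + O(x^4).
The coefficient of x^3 is -8/3.

Final answer: -8/3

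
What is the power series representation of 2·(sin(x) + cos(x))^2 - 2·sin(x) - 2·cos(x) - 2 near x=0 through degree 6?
x^6/360 + 31·x^5/60 - x^4/12 - 7·x^3/3 + x^2 + 2·x - 2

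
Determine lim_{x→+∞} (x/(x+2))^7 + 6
As x → +∞: x/(x+2) = 1/(1 + 2/x) → 1, and the 7th power of a limit-1 base also → 1; with the additive constant, 1 + 6 = 7.
Limit = 7.

Final answer: 7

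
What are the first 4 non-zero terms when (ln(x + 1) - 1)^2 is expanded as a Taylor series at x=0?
-5·x^3/3 + 2·x^2 - 2·x + 1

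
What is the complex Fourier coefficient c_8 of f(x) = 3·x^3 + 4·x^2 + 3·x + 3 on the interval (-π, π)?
Compute the real Fourier coefficients first: a_8 = 1/4, b_8 = -3·π^2/4 - 87/128.
Then c_8 = (a_8 − i·b_8)/2 = 1/8 + 87·i/256 + 3·i·π^2/8.

Final answer: 1/8 + 87·i/256 + 3·i·π^2/8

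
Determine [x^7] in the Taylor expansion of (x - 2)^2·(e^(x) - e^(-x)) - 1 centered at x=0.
Expand to order 7: (x - 2)^2·(e^(x) - e^(-x)) - 1 = 23·x^7/1260 - x^6/15 + 2·x^5/5 - 4·x^4/3 + 10·x^3/3 - 8·x^2 + 8·x - 1 + O(x^8).
The coefficient of x^7 is 23/1260.

Final answer: 23/1260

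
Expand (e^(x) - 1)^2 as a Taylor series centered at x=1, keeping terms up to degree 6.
-2·e + 1 + e^(2) + (-2·e + 2·e^(2))·(x - 1) + (-e + 2·e^(2))·(x - 1)^2 + (-e/3 + 4·e^(2)/3)·(x - 1)^3 + (-e/12 + 2·e^(2)/3)·(x - 1)^4 + (-e/60 + 4·e^(2)/15)·(x - 1)^5 + (-e/360 + 4·e^(2)/45)·(x - 1)^6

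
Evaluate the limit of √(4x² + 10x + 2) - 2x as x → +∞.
As x → +∞: multiply by the conjugate to get (10x+2)/(√(4x²+10x+2)+2x); the denominator ~ 4x, so the limit is 10/4 = 5/2.
Limit = 5/2.

Final answer: 5/2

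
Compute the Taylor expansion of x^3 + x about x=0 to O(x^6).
x^3 + x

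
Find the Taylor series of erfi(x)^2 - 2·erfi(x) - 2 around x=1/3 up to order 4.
-2 - 2·erfi(1/3) + erfi(1/3)^2 + (-4·e^(1/9) + 4·e^(1/9)·erfi(1/3))·(x - 1/3)/√(π) + (-4·π·e^(1/9) + 4·π·e^(1/9)·erfi(1/3) + 12·√(π)·e^(2/9))·(x - 1/3)^2/(3·π^(3/2)) + (-44·π·e^(1/9) + 44·π·e^(1/9)·erfi(1/3) + 72·√(π)·e^(2/9))·(x - 1/3)^3/(27·π^(3/2)) + (-58·π·e^(1/9) + 58·π·e^(1/9)·erfi(1/3) + 300·√(π)·e^(2/9))·(x - 1/3)^4/(81·π^(3/2))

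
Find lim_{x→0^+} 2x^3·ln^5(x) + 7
The product is a 0·∞ indeterminate form at x → 0⁺.
Rewrite the product as 2·ln^5(x) / x^(-3) and apply L'Hôpital, or use the standard hierarchy x^(-3) ≫ |ln x|^5 as x → 0⁺.
The indeterminate product → 0, so the limit = 7.

Final answer: 7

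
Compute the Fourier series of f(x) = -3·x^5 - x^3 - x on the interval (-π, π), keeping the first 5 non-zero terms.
(-710 - 6·π^4 + 118·π^2)·sin(x) + (-14·π^2 + 22 + 3·π^4)·sin(2·x) + (-2·π^4 - 86/27 + 34·π^2/9)·sin(3·x) + (-11·π^2/8 + 65/64 + 3·π^4/2)·sin(4·x) + (-6·π^4/5 - 334/625 + 14·π^2/25)·sin(5·x)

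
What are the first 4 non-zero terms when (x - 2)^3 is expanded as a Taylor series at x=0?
x^3 - 6·x^2 + 12·x - 8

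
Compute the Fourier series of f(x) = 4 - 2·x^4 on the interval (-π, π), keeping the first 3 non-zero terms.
(-96 + 16·π^2)·cos(x) + (6 - 4·π^2)·cos(2·x) - 2·π^4/5 + 4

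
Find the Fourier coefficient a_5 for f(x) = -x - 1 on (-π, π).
a_5 = (1/π) ∫_{-π}^{π} f(x)·cos(5x) dx.
Evaluate the integral (use parity and integration by parts as needed): a_5 = 0.

Final answer: 0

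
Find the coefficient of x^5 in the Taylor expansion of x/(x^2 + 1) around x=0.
Expand to order 5: x/(x^2 + 1) = x^5 - x^3 + x + O(x^6).
The coefficient of x^5 is 1.

Final answer: 1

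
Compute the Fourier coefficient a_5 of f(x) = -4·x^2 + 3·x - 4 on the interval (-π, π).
a_5 = (1/π) ∫_{-π}^{π} f(x)·cos(5x) dx.
Evaluate the integral (use parity and integration by parts as needed): a_5 = 16/25.

Final answer: 16/25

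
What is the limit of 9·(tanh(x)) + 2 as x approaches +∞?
Evaluate the dominant behaviour as x → +∞; each term tends to a finite value or vanishes.
Limit = 11.

Final answer: 11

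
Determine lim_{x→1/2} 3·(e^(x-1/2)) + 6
Direct substitution at x = 1/2 gives 9.

Final answer: 9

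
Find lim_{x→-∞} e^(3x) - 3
Evaluate the dominant behaviour as x → -∞; each term tends to a finite value or vanishes.
Limit = -3.

Final answer: -3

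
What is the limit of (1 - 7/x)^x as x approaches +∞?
As x → +∞: this is the defining limit (1 - 7/x)^x → e^(-7).
Limit = e^(-7).

Final answer: e^(-7)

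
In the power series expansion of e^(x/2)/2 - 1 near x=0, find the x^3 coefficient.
Expand to order 3: e^(x/2)/2 - 1 = x^3/96 + x^2/16 + x/4 - 1/2 + O(x^4).
The coefficient of x^3 is 1/96.

Final answer: 1/96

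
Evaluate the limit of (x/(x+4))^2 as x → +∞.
As x → +∞: x/(x+4) = 1/(1 + 4/x) → 1, and the 2nd power of a limit-1 base also → 1.
Limit = 1.

Final answer: 1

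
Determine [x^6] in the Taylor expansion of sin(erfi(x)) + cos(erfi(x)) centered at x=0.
Expand to order 6: sin(erfi(x)) + cos(erfi(x)) = x^6·(-28/(45·π) - 4/(45·π^3) + 8/(9·π^2)) + x^5·(-4/(3·π^(3/2)) + 4/(15·π^(5/2)) + 1/(5·√(π))) + x^4·(-4/(3·π) + 2/(3·π^2)) + x^3·(-4/(3·π^(3/2)) + 2/(3·√(π))) - 2·x^2/π + 2·x/√(π) + 1 + O(x^7).
The coefficient of x^6 is -28/(45·π) - 4/(45·π^3) + 8/(9·π^2).

Final answer: -28/(45·π) - 4/(45·π^3) + 8/(9·π^2)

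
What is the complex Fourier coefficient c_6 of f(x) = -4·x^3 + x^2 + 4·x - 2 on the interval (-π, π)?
Compute the real Fourier coefficients first: a_6 = 1/9, b_6 = -14/9 + 4·π^2/3.
Then c_6 = (a_6 − i·b_6)/2 = 1/18 - 2·i·π^2/3 + 7·i/9.

Final answer: 1/18 - 2·i·π^2/3 + 7·i/9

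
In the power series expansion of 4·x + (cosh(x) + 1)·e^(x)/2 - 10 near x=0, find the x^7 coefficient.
Expand to order 7: 4·x + (cosh(x) + 1)·e^(x)/2 - 10 = 13·x^7/2016 + 11·x^6/480 + 17·x^5/240 + 3·x^4/16 + 5·x^3/12 + 3·x^2/4 + 5·x - 9 + O(x^8).
The coefficient of x^7 is 13/2016.

Final answer: 13/2016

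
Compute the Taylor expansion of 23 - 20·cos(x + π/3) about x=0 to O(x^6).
√(3)·x^5/12 - 5·x^4/12 - 5·√(3)·x^3/3 + 5·x^2 + 10·√(3)·x + 13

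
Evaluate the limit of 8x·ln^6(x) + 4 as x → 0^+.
The product is a 0·∞ indeterminate form at x → 0⁺.
Rewrite the product as 8·ln^6(x) / x^(-1) and apply L'Hôpital, or use the standard hierarchy x^(-1) ≫ |ln x|^6 as x → 0⁺.
The indeterminate product → 0, so the limit = 4.

Final answer: 4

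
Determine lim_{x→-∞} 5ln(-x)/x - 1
The quotient is an ∞/∞ indeterminate form as x → -∞.
Compare growth rates of the dominant terms (exponentials ≫ polynomials ≫ logarithms), or apply L'Hôpital's rule; the quotient → 0.
Adding the constant: 0 - 1 = -1. Limit = -1.

Final answer: -1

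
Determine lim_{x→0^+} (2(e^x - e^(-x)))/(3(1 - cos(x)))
Both numerator and denominator → 0 as x → 0^+; this is a 0/0 indeterminate form.
Expand each to leading order near x = 0: numerator ~ 4·x, denominator ~ 3·x^2/2.
The limit of the ratio is ∞.

Final answer: ∞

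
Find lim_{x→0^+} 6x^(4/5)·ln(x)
This is a 0·∞ indeterminate form at x → 0⁺.
Rewrite the product as 6·ln(x) / x^(-4/5) and apply L'Hôpital, or use the standard hierarchy x^(-4/5) ≫ |ln x| as x → 0⁺.
The indeterminate product → 0, so the limit = 0.

Final answer: 0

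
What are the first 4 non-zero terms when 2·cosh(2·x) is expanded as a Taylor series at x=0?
8·x^6/45 + 4·x^4/3 + 4·x^2 + 2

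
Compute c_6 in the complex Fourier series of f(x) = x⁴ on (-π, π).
Compute the real Fourier coefficients first: a_6 = -1/27 + 2·π^2/9, b_6 = 0.
Then c_6 = (a_6 − i·b_6)/2 = -1/54 + π^2/9.

Final answer: -1/54 + π^2/9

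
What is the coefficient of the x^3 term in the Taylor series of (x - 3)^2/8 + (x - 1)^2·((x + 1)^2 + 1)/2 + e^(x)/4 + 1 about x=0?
Expand to order 3: (x - 3)^2/8 + (x - 1)^2·((x + 1)^2 + 1)/2 + e^(x)/4 + 1 = x^3/24 - x^2/4 - 3·x/2 + 27/8 + O(x^4).
The coefficient of x^3 is 1/24.

Final answer: 1/24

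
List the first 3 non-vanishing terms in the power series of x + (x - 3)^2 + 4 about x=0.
x^2 - 5·x + 13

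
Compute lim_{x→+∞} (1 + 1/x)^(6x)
As x → +∞: write (1 + 1/x)^(6x) = ((1 + 1/x)^x)^6 → (e^1)^6 = e^6.
Limit = e^(6).

Final answer: e^(6)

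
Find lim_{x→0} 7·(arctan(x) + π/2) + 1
Direct substitution at x = 0 gives 1 + 7·π/2.

Final answer: 1 + 7·π/2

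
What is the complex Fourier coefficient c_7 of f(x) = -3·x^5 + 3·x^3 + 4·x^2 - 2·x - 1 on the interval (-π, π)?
Compute the real Fourier coefficients first: a_7 = -16/49, b_7 = -6·π^4/7 - 12088/16807 + 414·π^2/343.
Then c_7 = (a_7 − i·b_7)/2 = -8/49 - 207·i·π^2/343 + 6044·i/16807 + 3·i·π^4/7.

Final answer: -8/49 - 207·i·π^2/343 + 6044·i/16807 + 3·i·π^4/7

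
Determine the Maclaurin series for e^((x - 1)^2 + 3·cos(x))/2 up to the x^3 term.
-x^3·e^(4)/6 + 3·x^2·e^(4)/4 - x·e^(4) + e^(4)/2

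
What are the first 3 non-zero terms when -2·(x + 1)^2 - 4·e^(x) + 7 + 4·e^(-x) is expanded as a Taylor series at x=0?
-2·x^2 - 12·x + 5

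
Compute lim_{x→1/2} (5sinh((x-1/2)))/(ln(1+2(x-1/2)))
Both numerator and denominator → 0 as x → 1/2; this is a 0/0 indeterminate form.
Expand each to leading order near x = 1/2: numerator ~ 5·(x - 1/2), denominator ~ 2·(x - 1/2).
The limit of the ratio is 5/2.

Final answer: 5/2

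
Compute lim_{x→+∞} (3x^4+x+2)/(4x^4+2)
This is an ∞/∞ indeterminate form as x → +∞.
Divide numerator and denominator by x^4 and let the lower-order terms vanish; the leading terms give 3/4.
Limit = 3/4.

Final answer: 3/4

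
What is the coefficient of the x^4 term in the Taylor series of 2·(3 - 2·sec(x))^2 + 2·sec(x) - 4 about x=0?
Expand to order 4: 2·(3 - 2·sec(x))^2 + 2·sec(x) - 4 = 3·x^4/4 - 3·x^2 + O(x^5).
The coefficient of x^4 is 3/4.

Final answer: 3/4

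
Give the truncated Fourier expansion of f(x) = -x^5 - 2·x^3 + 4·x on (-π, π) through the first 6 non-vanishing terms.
(-208 - 2·π^4 + 36·π^2)·sin(x) + (-3·π^2 + 1/2 + π^4)·sin(2·x) + (-2·π^4/3 + 4·π^2/27 + 208/81)·sin(3·x) + (-137/64 + 3·π^2/8 + π^4/2)·sin(4·x) + (-2·π^4/5 - 12·π^2/25 + 1072/625)·sin(5·x) + (-229/162 + 13·π^2/27 + π^4/3)·sin(6·x)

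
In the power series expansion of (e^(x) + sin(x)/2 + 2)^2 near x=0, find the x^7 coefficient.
Expand to order 7: (e^(x) + sin(x)/2 + 2)^2 = 61·x^7/2520 + 17·x^6/180 + 17·x^5/60 + 3·x^4/4 + 2·x^3 + 21·x^2/4 + 9·x + 9 + O(x^8).
The coefficient of x^7 is 61/2520.

Final answer: 61/2520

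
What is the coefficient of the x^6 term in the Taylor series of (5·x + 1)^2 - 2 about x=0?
Expand to order 6: (5·x + 1)^2 - 2 = 25·x^2 + 10·x - 1 + O(x^7).
The coefficient of x^6 is 0.

Final answer: 0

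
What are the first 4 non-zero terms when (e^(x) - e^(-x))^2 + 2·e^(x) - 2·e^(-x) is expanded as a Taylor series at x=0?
4·x^4/3 + 2·x^3/3 + 4·x^2 + 4·x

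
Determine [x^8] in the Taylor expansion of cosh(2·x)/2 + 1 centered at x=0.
Expand to order 8: cosh(2·x)/2 + 1 = x^8/315 + 2·x^6/45 + x^4/3 + x^2 + 3/2 + O(x^9).
The coefficient of x^8 is 1/315.

Final answer: 1/315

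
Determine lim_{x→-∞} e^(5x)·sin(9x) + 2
Evaluate the dominant behaviour as x → -∞; each term tends to a finite value or vanishes.
Limit = 2.

Final answer: 2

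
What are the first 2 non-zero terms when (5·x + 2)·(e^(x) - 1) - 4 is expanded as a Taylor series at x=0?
2·x - 4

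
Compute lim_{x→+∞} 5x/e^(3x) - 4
The quotient is an ∞/∞ indeterminate form as x → +∞.
The exponential denominator e^(3x) dominates the polynomial numerator (e^x ≫ x as x → ∞), so the quotient → 0.
Adding the constant: 0 - 4 = -4. Limit = -4.

Final answer: -4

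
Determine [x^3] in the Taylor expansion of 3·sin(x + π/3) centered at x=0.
Expand to order 3: 3·sin(x + π/3) = -x^3/4 - 3·√(3)·x^2/4 + 3·x/2 + 3·√(3)/2 + O(x^4).
The coefficient of x^3 is -1/4.

Final answer: -1/4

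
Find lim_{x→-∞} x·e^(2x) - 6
The product is a 0·∞ indeterminate form at x → -∞.
Rewrite the product as x / e^(-2x) (an ∞/∞ form) and apply L'Hôpital, or use the standard hierarchy e^(2|x|) ≫ |x| as x → -∞.
The indeterminate product → 0, so the limit = -6.

Final answer: -6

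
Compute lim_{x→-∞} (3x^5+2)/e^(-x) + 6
The quotient is an ∞/∞ indeterminate form as x → -∞.
Compare growth rates of the dominant terms (exponentials ≫ polynomials ≫ logarithms), or apply L'Hôpital's rule; the quotient → 0.
Adding the constant: 0 + 6 = 6. Limit = 6.

Final answer: 6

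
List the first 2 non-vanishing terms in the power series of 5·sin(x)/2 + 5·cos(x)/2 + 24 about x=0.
5·x/2 + 53/2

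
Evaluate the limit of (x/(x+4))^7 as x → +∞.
As x → +∞: x/(x+4) = 1/(1 + 4/x) → 1, and the 7th power of a limit-1 base also → 1.
Limit = 1.

Final answer: 1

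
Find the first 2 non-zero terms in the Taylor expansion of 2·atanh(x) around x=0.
2·x^3/3 + 2·x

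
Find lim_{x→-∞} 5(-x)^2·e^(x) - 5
The product is a 0·∞ indeterminate form at x → -∞.
Rewrite the product as 5(-x)^2 / e^(-x) (an ∞/∞ form) and apply L'Hôpital, or use the standard hierarchy e^(|x|) ≫ |(-x)^2| as x → -∞.
The indeterminate product → 0, so the limit = -5.

Final answer: -5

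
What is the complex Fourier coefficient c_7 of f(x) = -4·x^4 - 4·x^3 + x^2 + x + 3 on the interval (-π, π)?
Compute the real Fourier coefficients first: a_7 = -388/2401 + 32·π^2/49, b_7 = 146/343 - 8·π^2/7.
Then c_7 = (a_7 − i·b_7)/2 = -194/2401 + 16·π^2/49 - 73·i/343 + 4·i·π^2/7.

Final answer: -194/2401 + 16·π^2/49 - 73·i/343 + 4·i·π^2/7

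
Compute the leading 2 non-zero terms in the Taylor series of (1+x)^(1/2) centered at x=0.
x/2 + 1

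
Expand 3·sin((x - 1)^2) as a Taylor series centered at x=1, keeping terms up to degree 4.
3·(x - 1)^2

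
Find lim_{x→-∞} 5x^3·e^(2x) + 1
The product is a 0·∞ indeterminate form at x → -∞.
Rewrite the product as 5x^3 / e^(-2x) (an ∞/∞ form) and apply L'Hôpital, or use the standard hierarchy e^(2|x|) ≫ |x^3| as x → -∞.
The indeterminate product → 0, so the limit = 1.

Final answer: 1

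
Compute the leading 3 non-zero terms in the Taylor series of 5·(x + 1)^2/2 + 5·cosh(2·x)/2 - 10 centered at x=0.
15·x^2/2 + 5·x - 5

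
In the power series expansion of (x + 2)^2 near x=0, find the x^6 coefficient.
Expand to order 6: (x + 2)^2 = x^2 + 4·x + 4 + O(x^7).
The coefficient of x^6 is 0.

Final answer: 0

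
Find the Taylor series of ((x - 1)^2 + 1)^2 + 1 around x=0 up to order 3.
-4·x^3 + 8·x^2 - 8·x + 5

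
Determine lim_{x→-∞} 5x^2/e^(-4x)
This is an ∞/∞ indeterminate form as x → -∞.
Compare growth rates of the dominant terms (exponentials ≫ polynomials ≫ logarithms), or apply L'Hôpital's rule; the quotient → 0.
Limit = 0.

Final answer: 0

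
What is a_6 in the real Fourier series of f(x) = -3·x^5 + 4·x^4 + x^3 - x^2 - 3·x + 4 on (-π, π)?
a_6 = (1/π) ∫_{-π}^{π} f(x)·cos(6x) dx.
Evaluate the integral (use parity and integration by parts as needed): a_6 = -7/27 + 8·π^2/9.

Final answer: -7/27 + 8·π^2/9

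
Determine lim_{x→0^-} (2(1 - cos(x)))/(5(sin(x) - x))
Both numerator and denominator → 0 as x → 0^-; this is a 0/0 indeterminate form.
Expand each to leading order near x = 0: numerator ~ x^2, denominator ~ -5·x^3/6.
The limit of the ratio is ∞.

Final answer: ∞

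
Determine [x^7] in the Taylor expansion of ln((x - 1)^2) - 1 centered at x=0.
Expand to order 7: ln((x - 1)^2) - 1 = -2·x^7/7 - x^6/3 - 2·x^5/5 - x^4/2 - 2·x^3/3 - x^2 - 2·x - 1 + O(x^8).
The coefficient of x^7 is -2/7.

Final answer: -2/7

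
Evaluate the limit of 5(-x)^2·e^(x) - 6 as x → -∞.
The product is a 0·∞ indeterminate form at x → -∞.
Rewrite the product as 5(-x)^2 / e^(-x) (an ∞/∞ form) and apply L'Hôpital, or use the standard hierarchy e^(|x|) ≫ |(-x)^2| as x → -∞.
The indeterminate product → 0, so the limit = -6.

Final answer: -6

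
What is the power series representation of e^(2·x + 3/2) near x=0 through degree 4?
2·x^4·e^(3/2)/3 + 4·x^3·e^(3/2)/3 + 2·x^2·e^(3/2) + 2·x·e^(3/2) + e^(3/2)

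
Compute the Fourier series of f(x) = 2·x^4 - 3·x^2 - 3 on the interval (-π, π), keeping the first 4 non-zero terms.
(108 - 16·π^2)·cos(x) + (-9 + 4·π^2)·cos(2·x) + (68/27 - 16·π^2/9)·cos(3·x) - π^2 - 3 + 2·π^4/5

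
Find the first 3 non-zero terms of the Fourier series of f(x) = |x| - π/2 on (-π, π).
-4·cos(x)/π - 4·cos(3·x)/(9·π) - 4·cos(5·x)/(25·π)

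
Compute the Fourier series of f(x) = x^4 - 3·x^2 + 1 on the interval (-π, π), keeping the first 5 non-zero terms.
(60 - 8·π^2)·cos(x) + (-6 + 2·π^2)·cos(2·x) + (52/27 - 8·π^2/9)·cos(3·x) + (-15/16 + π^2/2)·cos(4·x) - π^2 + 1 + π^4/5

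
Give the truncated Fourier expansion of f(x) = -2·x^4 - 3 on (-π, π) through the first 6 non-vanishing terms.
(-96 + 16·π^2)·cos(x) + (6 - 4·π^2)·cos(2·x) + (-32/27 + 16·π^2/9)·cos(3·x) + (3/8 - π^2)·cos(4·x) + (-96/625 + 16·π^2/25)·cos(5·x) - 2·π^4/5 - 3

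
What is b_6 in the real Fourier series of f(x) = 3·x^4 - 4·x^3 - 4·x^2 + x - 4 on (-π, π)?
b_6 = (1/π) ∫_{-π}^{π} f(x)·sin(6x) dx.
Evaluate the integral (use parity and integration by parts as needed): b_6 = -5/9 + 4·π^2/3.

Final answer: -5/9 + 4·π^2/3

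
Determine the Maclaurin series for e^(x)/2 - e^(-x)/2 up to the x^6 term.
x^5/120 + x^3/6 + x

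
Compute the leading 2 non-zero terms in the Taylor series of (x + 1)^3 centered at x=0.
3·x + 1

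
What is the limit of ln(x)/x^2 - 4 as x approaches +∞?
The quotient is an ∞/∞ indeterminate form as x → +∞.
The polynomial denominator x^2 dominates the logarithmic numerator (any positive power of x ≫ ln(x) as x → ∞), so the quotient → 0.
Adding the constant: 0 - 4 = -4. Limit = -4.

Final answer: -4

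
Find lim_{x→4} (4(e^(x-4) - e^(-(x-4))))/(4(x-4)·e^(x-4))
Both numerator and denominator → 0 as x → 4; this is a 0/0 indeterminate form.
Expand each to leading order near x = 4: numerator ~ 8·(x - 4), denominator ~ 4·(x - 4).
The limit of the ratio is 2.

Final answer: 2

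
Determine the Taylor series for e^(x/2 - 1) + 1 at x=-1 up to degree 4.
(1 + e^(3/2))·e^(-3/2) + e^(-3/2)·(x + 1)/2 + e^(-3/2)·(x + 1)^2/8 + e^(-3/2)·(x + 1)^3/48 + e^(-3/2)·(x + 1)^4/384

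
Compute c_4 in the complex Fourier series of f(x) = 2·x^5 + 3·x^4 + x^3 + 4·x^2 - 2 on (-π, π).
Compute the real Fourier coefficients first: a_4 = 7/16 + 3·π^2/2, b_4 = -π^4 - 9/32 + 3·π^2/4.
Then c_4 = (a_4 − i·b_4)/2 = 7/32 + 3·π^2/4 - 3·i·π^2/8 + 9·i/64 + i·π^4/2.

Final answer: 7/32 + 3·π^2/4 - 3·i·π^2/8 + 9·i/64 + i·π^4/2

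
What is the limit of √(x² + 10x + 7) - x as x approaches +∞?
This is an ∞ − ∞ indeterminate form.
Multiply and divide by the conjugate √(x²+10x + 7) + x; the x² terms cancel, leaving (10x + 7)/(√(x²+10x + 7)+x) → 10/2 = 5.
Limit = 5.

Final answer: 5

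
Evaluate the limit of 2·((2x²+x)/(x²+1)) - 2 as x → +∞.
Evaluate the dominant behaviour as x → +∞; each term tends to a finite value or vanishes.
Limit = 2.

Final answer: 2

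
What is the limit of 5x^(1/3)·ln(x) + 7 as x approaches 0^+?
The product is a 0·∞ indeterminate form at x → 0⁺.
Rewrite the product as 5·ln(x) / x^(-1/3) and apply L'Hôpital, or use the standard hierarchy x^(-1/3) ≫ |ln x| as x → 0⁺.
The indeterminate product → 0, so the limit = 7.

Final answer: 7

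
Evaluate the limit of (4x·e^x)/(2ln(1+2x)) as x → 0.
Both numerator and denominator → 0 as x → 0; this is a 0/0 indeterminate form.
Expand each to leading order near x = 0: numerator ~ 4·x, denominator ~ 4·x.
The limit of the ratio is 1.

Final answer: 1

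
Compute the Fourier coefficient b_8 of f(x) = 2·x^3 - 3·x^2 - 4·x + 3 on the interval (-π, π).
b_8 = (1/π) ∫_{-π}^{π} f(x)·sin(8x) dx.
Evaluate the integral (use parity and integration by parts as needed): b_8 = 67/64 - π^2/2.

Final answer: 67/64 - π^2/2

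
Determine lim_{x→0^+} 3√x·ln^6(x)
This is a 0·∞ indeterminate form at x → 0⁺.
Rewrite the product as 3·ln^6(x) / x^(-1/2) and apply L'Hôpital, or use the standard hierarchy x^(-1/2) ≫ |ln x|^6 as x → 0⁺.
The indeterminate product → 0, so the limit = 0.

Final answer: 0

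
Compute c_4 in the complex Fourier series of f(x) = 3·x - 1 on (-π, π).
Compute the real Fourier coefficients first: a_4 = 0, b_4 = -3/2.
Then c_4 = (a_4 − i·b_4)/2 = 3·i/4.

Final answer: 3·i/4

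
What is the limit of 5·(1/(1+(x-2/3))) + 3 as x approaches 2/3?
Direct substitution at x = 2/3 gives 8.

Final answer: 8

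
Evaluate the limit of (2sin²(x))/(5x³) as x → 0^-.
Both numerator and denominator → 0 as x → 0^-; this is a 0/0 indeterminate form.
Expand each to leading order near x = 0: numerator ~ 2·x^2, denominator ~ 5·x^3.
The limit of the ratio is -∞.

Final answer: -∞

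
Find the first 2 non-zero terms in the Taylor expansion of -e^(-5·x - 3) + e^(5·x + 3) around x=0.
x·(5·e^(-3) + 5·e^(3)) - e^(-3) + e^(3)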